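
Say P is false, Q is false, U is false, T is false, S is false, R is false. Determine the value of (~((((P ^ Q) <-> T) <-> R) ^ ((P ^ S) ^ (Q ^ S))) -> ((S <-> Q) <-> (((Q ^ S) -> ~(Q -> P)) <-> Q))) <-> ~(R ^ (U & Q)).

P ^ Q = False ^ False = False
(P ^ Q) <-> T = False <-> False = True
((P ^ Q) <-> T) <-> R = True <-> False = False
P ^ S = False ^ False = False
Q ^ S = False ^ False = False
(P ^ S) ^ (Q ^ S) = False ^ False = False
(((P ^ Q) <-> T) <-> R) ^ ((P ^ S) ^ (Q ^ S)) = False ^ False = False
~((((P ^ Q) <-> T) <-> R) ^ ((P ^ S) ^ (Q ^ S))) = ~False = True
S <-> Q = False <-> False = True
Q ^ S = False ^ False = False
Q -> P = False -> False = True
~(Q -> P) = ~True = False
(Q ^ S) -> ~(Q -> P) = False -> False = True
((Q ^ S) -> ~(Q -> P)) <-> Q = True <-> False = False
(S <-> Q) <-> (((Q ^ S) -> ~(Q -> P)) <-> Q) = True <-> False = False
~((((P ^ Q) <-> T) <-> R) ^ ((P ^ S) ^ (Q ^ S))) -> ((S <-> Q) <-> (((Q ^ S) -> ~(Q -> P)) <-> Q)) = True -> False = False
U & Q = False & False = False
R ^ (U & Q) = False ^ False = False
~(R ^ (U & Q)) = ~False = True
(~((((P ^ Q) <-> T) <-> R) ^ ((P ^ S) ^ (Q ^ S))) -> ((S <-> Q) <-> (((Q ^ S) -> ~(Q -> P)) <-> Q))) <-> ~(R ^ (U & Q)) = False <-> True = False

False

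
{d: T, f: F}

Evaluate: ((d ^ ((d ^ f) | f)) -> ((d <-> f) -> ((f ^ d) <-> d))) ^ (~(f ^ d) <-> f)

d ^ f = T ^ F = T
(d ^ f) | f = T | F = T
d ^ ((d ^ f) | f) = T ^ T = F
d <-> f = T <-> F = F
f ^ d = F ^ T = T
(f ^ d) <-> d = T <-> T = T
(d <-> f) -> ((f ^ d) <-> d) = F -> T = T
(d ^ ((d ^ f) | f)) -> ((d <-> f) -> ((f ^ d) <-> d)) = F -> T = T
f ^ d = F ^ T = T
~(f ^ d) = ~T = F
~(f ^ d) <-> f = F <-> F = T
((d ^ ((d ^ f) | f)) -> ((d <-> f) -> ((f ^ d) <-> d))) ^ (~(f ^ d) <-> f) = T ^ T = F

F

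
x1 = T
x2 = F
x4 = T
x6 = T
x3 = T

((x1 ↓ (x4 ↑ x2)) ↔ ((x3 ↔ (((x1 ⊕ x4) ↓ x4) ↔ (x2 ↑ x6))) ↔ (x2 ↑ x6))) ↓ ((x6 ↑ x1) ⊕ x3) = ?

F

Substituting x1=T, x2=F, x4=T, x6=T, x3=T:
x4 ↑ x2 = T ↑ F = T
x1 ↓ (x4 ↑ x2) = T ↓ T = F
x1 ⊕ x4 = T ⊕ T = F
(x1 ⊕ x4) ↓ x4 = F ↓ T = F
x2 ↑ x6 = F ↑ T = T
((x1 ⊕ x4) ↓ x4) ↔ (x2 ↑ x6) = F ↔ T = F
x3 ↔ (((x1 ⊕ x4) ↓ x4) ↔ (x2 ↑ x6)) = T ↔ F = F
x2 ↑ x6 = F ↑ T = T
(x3 ↔ (((x1 ⊕ x4) ↓ x4) ↔ (x2 ↑ x6))) ↔ (x2 ↑ x6) = F ↔ T = F
(x1 ↓ (x4 ↑ x2)) ↔ ((x3 ↔ (((x1 ⊕ x4) ↓ x4) ↔ (x2 ↑ x6))) ↔ (x2 ↑ x6)) = F ↔ F = T
x6 ↑ x1 = T ↑ T = F
(x6 ↑ x1) ⊕ x3 = F ⊕ T = T
((x1 ↓ (x4 ↑ x2)) ↔ ((x3 ↔ (((x1 ⊕ x4) ↓ x4) ↔ (x2 ↑ x6))) ↔ (x2 ↑ x6))) ↓ ((x6 ↑ x1) ⊕ x3) = T ↓ T = F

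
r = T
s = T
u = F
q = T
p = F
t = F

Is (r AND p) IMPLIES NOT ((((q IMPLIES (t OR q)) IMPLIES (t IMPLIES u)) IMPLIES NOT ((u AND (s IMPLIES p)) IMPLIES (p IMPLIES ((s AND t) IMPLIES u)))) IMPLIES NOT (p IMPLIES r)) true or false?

T

Substituting r=T, s=T, u=F, q=T, p=F, t=F:
r AND p = T AND F = F
t OR q = F OR T = T
q IMPLIES (t OR q) = T IMPLIES T = T
t IMPLIES u = F IMPLIES F = T
(q IMPLIES (t OR q)) IMPLIES (t IMPLIES u) = T IMPLIES T = T
s IMPLIES p = T IMPLIES F = F
u AND (s IMPLIES p) = F AND F = F
s AND t = T AND F = F
(s AND t) IMPLIES u = F IMPLIES F = T
p IMPLIES ((s AND t) IMPLIES u) = F IMPLIES T = T
(u AND (s IMPLIES p)) IMPLIES (p IMPLIES ((s AND t) IMPLIES u)) = F IMPLIES T = T
NOT ((u AND (s IMPLIES p)) IMPLIES (p IMPLIES ((s AND t) IMPLIES u))) = NOT T = F
((q IMPLIES (t OR q)) IMPLIES (t IMPLIES u)) IMPLIES NOT ((u AND (s IMPLIES p)) IMPLIES (p IMPLIES ((s AND t) IMPLIES u))) = T IMPLIES F = F
p IMPLIES r = F IMPLIES T = T
NOT (p IMPLIES r) = NOT T = F
(((q IMPLIES (t OR q)) IMPLIES (t IMPLIES u)) IMPLIES NOT ((u AND (s IMPLIES p)) IMPLIES (p IMPLIES ((s AND t) IMPLIES u)))) IMPLIES NOT (p IMPLIES r) = F IMPLIES F = T
NOT ((((q IMPLIES (t OR q)) IMPLIES (t IMPLIES u)) IMPLIES NOT ((u AND (s IMPLIES p)) IMPLIES (p IMPLIES ((s AND t) IMPLIES u)))) IMPLIES NOT (p IMPLIES r)) = NOT T = F
(r AND p) IMPLIES NOT ((((q IMPLIES (t OR q)) IMPLIES (t IMPLIES u)) IMPLIES NOT ((u AND (s IMPLIES p)) IMPLIES (p IMPLIES ((s AND t) IMPLIES u)))) IMPLIES NOT (p IMPLIES r)) = F IMPLIES F = T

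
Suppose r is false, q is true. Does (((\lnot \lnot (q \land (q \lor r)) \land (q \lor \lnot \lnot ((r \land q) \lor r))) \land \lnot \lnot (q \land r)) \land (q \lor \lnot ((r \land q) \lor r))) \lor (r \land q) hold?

\text{False}

Substituting r=\text{False}, q=\text{True}:
q \lor r = \text{True} \lor \text{False} = \text{True}
q \land (q \lor r) = \text{True} \land \text{True} = \text{True}
\lnot (q \land (q \lor r)) = \lnot \text{True} = \text{False}
\lnot \lnot (q \land (q \lor r)) = \lnot \text{False} = \text{True}
r \land q = \text{False} \land \text{True} = \text{False}
(r \land q) \lor r = \text{False} \lor \text{False} = \text{False}
\lnot ((r \land q) \lor r) = \lnot \text{False} = \text{True}
\lnot \lnot ((r \land q) \lor r) = \lnot \text{True} = \text{False}
q \lor \lnot \lnot ((r \land q) \lor r) = \text{True} \lor \text{False} = \text{True}
\lnot \lnot (q \land (q \lor r)) \land (q \lor \lnot \lnot ((r \land q) \lor r)) = \text{True} \land \text{True} = \text{True}
q \land r = \text{True} \land \text{False} = \text{False}
\lnot (q \land r) = \lnot \text{False} = \text{True}
\lnot \lnot (q \land r) = \lnot \text{True} = \text{False}
(\lnot \lnot (q \land (q \lor r)) \land (q \lor \lnot \lnot ((r \land q) \lor r))) \land \lnot \lnot (q \land r) = \text{True} \land \text{False} = \text{False}
r \land q = \text{False} \land \text{True} = \text{False}
(r \land q) \lor r = \text{False} \lor \text{False} = \text{False}
\lnot ((r \land q) \lor r) = \lnot \text{False} = \text{True}
q \lor \lnot ((r \land q) \lor r) = \text{True} \lor \text{True} = \text{True}
((\lnot \lnot (q \land (q \lor r)) \land (q \lor \lnot \lnot ((r \land q) \lor r))) \land \lnot \lnot (q \land r)) \land (q \lor \lnot ((r \land q) \lor r)) = \text{False} \land \text{True} = \text{False}
r \land q = \text{False} \land \text{True} = \text{False}
(((\lnot \lnot (q \land (q \lor r)) \land (q \lor \lnot \lnot ((r \land q) \lor r))) \land \lnot \lnot (q \land r)) \land (q \lor \lnot ((r \land q) \lor r))) \lor (r \land q) = \text{False} \lor \text{False} = \text{False}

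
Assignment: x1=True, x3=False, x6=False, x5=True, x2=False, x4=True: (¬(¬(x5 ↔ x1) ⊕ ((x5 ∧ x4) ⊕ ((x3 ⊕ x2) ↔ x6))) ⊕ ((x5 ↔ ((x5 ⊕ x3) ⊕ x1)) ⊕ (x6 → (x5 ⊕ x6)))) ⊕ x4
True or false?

True

x5 ↔ x1 = True ↔ True = True
¬(x5 ↔ x1) = ¬True = False
x5 ∧ x4 = True ∧ True = True
x3 ⊕ x2 = False ⊕ False = False
(x3 ⊕ x2) ↔ x6 = False ↔ False = True
(x5 ∧ x4) ⊕ ((x3 ⊕ x2) ↔ x6) = True ⊕ True = False
¬(x5 ↔ x1) ⊕ ((x5 ∧ x4) ⊕ ((x3 ⊕ x2) ↔ x6)) = False ⊕ False = False
¬(¬(x5 ↔ x1) ⊕ ((x5 ∧ x4) ⊕ ((x3 ⊕ x2) ↔ x6))) = ¬False = True
x5 ⊕ x3 = True ⊕ False = True
(x5 ⊕ x3) ⊕ x1 = True ⊕ True = False
x5 ↔ ((x5 ⊕ x3) ⊕ x1) = True ↔ False = False
x5 ⊕ x6 = True ⊕ False = True
x6 → (x5 ⊕ x6) = False → True = True
(x5 ↔ ((x5 ⊕ x3) ⊕ x1)) ⊕ (x6 → (x5 ⊕ x6)) = False ⊕ True = True
¬(¬(x5 ↔ x1) ⊕ ((x5 ∧ x4) ⊕ ((x3 ⊕ x2) ↔ x6))) ⊕ ((x5 ↔ ((x5 ⊕ x3) ⊕ x1)) ⊕ (x6 → (x5 ⊕ x6))) = True ⊕ True = False
(¬(¬(x5 ↔ x1) ⊕ ((x5 ∧ x4) ⊕ ((x3 ⊕ x2) ↔ x6))) ⊕ ((x5 ↔ ((x5 ⊕ x3) ⊕ x1)) ⊕ (x6 → (x5 ⊕ x6)))) ⊕ x4 = False ⊕ True = True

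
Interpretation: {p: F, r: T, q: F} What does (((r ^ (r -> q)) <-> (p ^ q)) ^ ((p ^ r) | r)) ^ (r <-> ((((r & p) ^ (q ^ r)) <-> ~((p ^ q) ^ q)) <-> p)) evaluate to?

T

Substituting p=F, r=T, q=F:
r -> q = T -> F = F
r ^ (r -> q) = T ^ F = T
p ^ q = F ^ F = F
(r ^ (r -> q)) <-> (p ^ q) = T <-> F = F
p ^ r = F ^ T = T
(p ^ r) | r = T | T = T
((r ^ (r -> q)) <-> (p ^ q)) ^ ((p ^ r) | r) = F ^ T = T
r & p = T & F = F
q ^ r = F ^ T = T
(r & p) ^ (q ^ r) = F ^ T = T
p ^ q = F ^ F = F
(p ^ q) ^ q = F ^ F = F
~((p ^ q) ^ q) = ~F = T
((r & p) ^ (q ^ r)) <-> ~((p ^ q) ^ q) = T <-> T = T
(((r & p) ^ (q ^ r)) <-> ~((p ^ q) ^ q)) <-> p = T <-> F = F
r <-> ((((r & p) ^ (q ^ r)) <-> ~((p ^ q) ^ q)) <-> p) = T <-> F = F
(((r ^ (r -> q)) <-> (p ^ q)) ^ ((p ^ r) | r)) ^ (r <-> ((((r & p) ^ (q ^ r)) <-> ~((p ^ q) ^ q)) <-> p)) = T ^ F = T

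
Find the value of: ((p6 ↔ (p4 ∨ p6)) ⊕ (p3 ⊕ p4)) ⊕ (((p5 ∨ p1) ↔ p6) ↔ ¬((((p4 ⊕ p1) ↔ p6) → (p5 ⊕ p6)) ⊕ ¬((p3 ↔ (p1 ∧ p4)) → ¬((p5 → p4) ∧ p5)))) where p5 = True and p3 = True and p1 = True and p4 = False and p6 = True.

p4 ∨ p6 = False ∨ True = True
p6 ↔ (p4 ∨ p6) = True ↔ True = True
p3 ⊕ p4 = True ⊕ False = True
(p6 ↔ (p4 ∨ p6)) ⊕ (p3 ⊕ p4) = True ⊕ True = False
p5 ∨ p1 = True ∨ True = True
(p5 ∨ p1) ↔ p6 = True ↔ True = True
p4 ⊕ p1 = False ⊕ True = True
(p4 ⊕ p1) ↔ p6 = True ↔ True = True
p5 ⊕ p6 = True ⊕ True = False
((p4 ⊕ p1) ↔ p6) → (p5 ⊕ p6) = True → False = False
p1 ∧ p4 = True ∧ False = False
p3 ↔ (p1 ∧ p4) = True ↔ False = False
p5 → p4 = True → False = False
(p5 → p4) ∧ p5 = False ∧ True = False
¬((p5 → p4) ∧ p5) = ¬False = True
(p3 ↔ (p1 ∧ p4)) → ¬((p5 → p4) ∧ p5) = False → True = True
¬((p3 ↔ (p1 ∧ p4)) → ¬((p5 → p4) ∧ p5)) = ¬True = False
(((p4 ⊕ p1) ↔ p6) → (p5 ⊕ p6)) ⊕ ¬((p3 ↔ (p1 ∧ p4)) → ¬((p5 → p4) ∧ p5)) = False ⊕ False = False
¬((((p4 ⊕ p1) ↔ p6) → (p5 ⊕ p6)) ⊕ ¬((p3 ↔ (p1 ∧ p4)) → ¬((p5 → p4) ∧ p5))) = ¬False = True
((p5 ∨ p1) ↔ p6) ↔ ¬((((p4 ⊕ p1) ↔ p6) → (p5 ⊕ p6)) ⊕ ¬((p3 ↔ (p1 ∧ p4)) → ¬((p5 → p4) ∧ p5))) = True ↔ True = True
((p6 ↔ (p4 ∨ p6)) ⊕ (p3 ⊕ p4)) ⊕ (((p5 ∨ p1) ↔ p6) ↔ ¬((((p4 ⊕ p1) ↔ p6) → (p5 ⊕ p6)) ⊕ ¬((p3 ↔ (p1 ∧ p4)) → ¬((p5 → p4) ∧ p5)))) = False ⊕ True = True

True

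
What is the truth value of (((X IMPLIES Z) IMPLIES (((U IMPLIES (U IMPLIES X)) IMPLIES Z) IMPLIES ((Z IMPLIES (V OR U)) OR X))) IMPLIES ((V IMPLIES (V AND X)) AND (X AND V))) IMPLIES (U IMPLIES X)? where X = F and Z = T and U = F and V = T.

T

X IMPLIES Z = F IMPLIES T = T
U IMPLIES X = F IMPLIES F = T
U IMPLIES (U IMPLIES X) = F IMPLIES T = T
(U IMPLIES (U IMPLIES X)) IMPLIES Z = T IMPLIES T = T
V OR U = T OR F = T
Z IMPLIES (V OR U) = T IMPLIES T = T
(Z IMPLIES (V OR U)) OR X = T OR F = T
((U IMPLIES (U IMPLIES X)) IMPLIES Z) IMPLIES ((Z IMPLIES (V OR U)) OR X) = T IMPLIES T = T
(X IMPLIES Z) IMPLIES (((U IMPLIES (U IMPLIES X)) IMPLIES Z) IMPLIES ((Z IMPLIES (V OR U)) OR X)) = T IMPLIES T = T
V AND X = T AND F = F
V IMPLIES (V AND X) = T IMPLIES F = F
X AND V = F AND T = F
(V IMPLIES (V AND X)) AND (X AND V) = F AND F = F
((X IMPLIES Z) IMPLIES (((U IMPLIES (U IMPLIES X)) IMPLIES Z) IMPLIES ((Z IMPLIES (V OR U)) OR X))) IMPLIES ((V IMPLIES (V AND X)) AND (X AND V)) = T IMPLIES F = F
U IMPLIES X = F IMPLIES F = T
(((X IMPLIES Z) IMPLIES (((U IMPLIES (U IMPLIES X)) IMPLIES Z) IMPLIES ((Z IMPLIES (V OR U)) OR X))) IMPLIES ((V IMPLIES (V AND X)) AND (X AND V))) IMPLIES (U IMPLIES X) = F IMPLIES T = T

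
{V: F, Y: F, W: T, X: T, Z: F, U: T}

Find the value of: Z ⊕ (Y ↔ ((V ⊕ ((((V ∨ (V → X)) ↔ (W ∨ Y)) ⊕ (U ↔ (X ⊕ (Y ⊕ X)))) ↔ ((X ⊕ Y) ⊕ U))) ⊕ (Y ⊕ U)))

F

Substituting V=F, Y=F, W=T, X=T, Z=F, U=T:
V → X = F → T = T
V ∨ (V → X) = F ∨ T = T
W ∨ Y = T ∨ F = T
(V ∨ (V → X)) ↔ (W ∨ Y) = T ↔ T = T
Y ⊕ X = F ⊕ T = T
X ⊕ (Y ⊕ X) = T ⊕ T = F
U ↔ (X ⊕ (Y ⊕ X)) = T ↔ F = F
((V ∨ (V → X)) ↔ (W ∨ Y)) ⊕ (U ↔ (X ⊕ (Y ⊕ X))) = T ⊕ F = T
X ⊕ Y = T ⊕ F = T
(X ⊕ Y) ⊕ U = T ⊕ T = F
(((V ∨ (V → X)) ↔ (W ∨ Y)) ⊕ (U ↔ (X ⊕ (Y ⊕ X)))) ↔ ((X ⊕ Y) ⊕ U) = T ↔ F = F
V ⊕ ((((V ∨ (V → X)) ↔ (W ∨ Y)) ⊕ (U ↔ (X ⊕ (Y ⊕ X)))) ↔ ((X ⊕ Y) ⊕ U)) = F ⊕ F = F
Y ⊕ U = F ⊕ T = T
(V ⊕ ((((V ∨ (V → X)) ↔ (W ∨ Y)) ⊕ (U ↔ (X ⊕ (Y ⊕ X)))) ↔ ((X ⊕ Y) ⊕ U))) ⊕ (Y ⊕ U) = F ⊕ T = T
Y ↔ ((V ⊕ ((((V ∨ (V → X)) ↔ (W ∨ Y)) ⊕ (U ↔ (X ⊕ (Y ⊕ X)))) ↔ ((X ⊕ Y) ⊕ U))) ⊕ (Y ⊕ U)) = F ↔ T = F
Z ⊕ (Y ↔ ((V ⊕ ((((V ∨ (V → X)) ↔ (W ∨ Y)) ⊕ (U ↔ (X ⊕ (Y ⊕ X)))) ↔ ((X ⊕ Y) ⊕ U))) ⊕ (Y ⊕ U))) = F ⊕ F = F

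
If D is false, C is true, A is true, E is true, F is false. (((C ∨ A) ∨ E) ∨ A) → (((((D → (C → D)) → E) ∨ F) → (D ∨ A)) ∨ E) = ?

True

Substituting D=False, C=True, A=True, E=True, F=False:
C ∨ A = True ∨ True = True
(C ∨ A) ∨ E = True ∨ True = True
((C ∨ A) ∨ E) ∨ A = True ∨ True = True
C → D = True → False = False
D → (C → D) = False → False = True
(D → (C → D)) → E = True → True = True
((D → (C → D)) → E) ∨ F = True ∨ False = True
D ∨ A = False ∨ True = True
(((D → (C → D)) → E) ∨ F) → (D ∨ A) = True → True = True
((((D → (C → D)) → E) ∨ F) → (D ∨ A)) ∨ E = True ∨ True = True
(((C ∨ A) ∨ E) ∨ A) → (((((D → (C → D)) → E) ∨ F) → (D ∨ A)) ∨ E) = True → True = True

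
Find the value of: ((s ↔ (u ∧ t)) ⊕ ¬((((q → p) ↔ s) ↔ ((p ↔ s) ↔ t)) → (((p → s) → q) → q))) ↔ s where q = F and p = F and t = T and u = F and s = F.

F

u ∧ t = F ∧ T = F
s ↔ (u ∧ t) = F ↔ F = T
q → p = F → F = T
(q → p) ↔ s = T ↔ F = F
p ↔ s = F ↔ F = T
(p ↔ s) ↔ t = T ↔ T = T
((q → p) ↔ s) ↔ ((p ↔ s) ↔ t) = F ↔ T = F
p → s = F → F = T
(p → s) → q = T → F = F
((p → s) → q) → q = F → F = T
(((q → p) ↔ s) ↔ ((p ↔ s) ↔ t)) → (((p → s) → q) → q) = F → T = T
¬((((q → p) ↔ s) ↔ ((p ↔ s) ↔ t)) → (((p → s) → q) → q)) = ¬T = F
(s ↔ (u ∧ t)) ⊕ ¬((((q → p) ↔ s) ↔ ((p ↔ s) ↔ t)) → (((p → s) → q) → q)) = T ⊕ F = T
((s ↔ (u ∧ t)) ⊕ ¬((((q → p) ↔ s) ↔ ((p ↔ s) ↔ t)) → (((p → s) → q) → q))) ↔ s = T ↔ F = F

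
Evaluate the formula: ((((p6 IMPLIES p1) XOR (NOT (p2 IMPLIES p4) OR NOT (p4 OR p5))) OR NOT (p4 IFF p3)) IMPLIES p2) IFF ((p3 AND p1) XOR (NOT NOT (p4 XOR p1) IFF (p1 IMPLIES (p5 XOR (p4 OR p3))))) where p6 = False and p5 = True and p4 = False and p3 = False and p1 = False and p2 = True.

False

p6 IMPLIES p1 = False IMPLIES False = True
p2 IMPLIES p4 = True IMPLIES False = False
NOT (p2 IMPLIES p4) = NOT False = True
p4 OR p5 = False OR True = True
NOT (p4 OR p5) = NOT True = False
NOT (p2 IMPLIES p4) OR NOT (p4 OR p5) = True OR False = True
(p6 IMPLIES p1) XOR (NOT (p2 IMPLIES p4) OR NOT (p4 OR p5)) = True XOR True = False
p4 IFF p3 = False IFF False = True
NOT (p4 IFF p3) = NOT True = False
((p6 IMPLIES p1) XOR (NOT (p2 IMPLIES p4) OR NOT (p4 OR p5))) OR NOT (p4 IFF p3) = False OR False = False
(((p6 IMPLIES p1) XOR (NOT (p2 IMPLIES p4) OR NOT (p4 OR p5))) OR NOT (p4 IFF p3)) IMPLIES p2 = False IMPLIES True = True
p3 AND p1 = False AND False = False
p4 XOR p1 = False XOR False = False
NOT (p4 XOR p1) = NOT False = True
NOT NOT (p4 XOR p1) = NOT True = False
p4 OR p3 = False OR False = False
p5 XOR (p4 OR p3) = True XOR False = True
p1 IMPLIES (p5 XOR (p4 OR p3)) = False IMPLIES True = True
NOT NOT (p4 XOR p1) IFF (p1 IMPLIES (p5 XOR (p4 OR p3))) = False IFF True = False
(p3 AND p1) XOR (NOT NOT (p4 XOR p1) IFF (p1 IMPLIES (p5 XOR (p4 OR p3)))) = False XOR False = False
((((p6 IMPLIES p1) XOR (NOT (p2 IMPLIES p4) OR NOT (p4 OR p5))) OR NOT (p4 IFF p3)) IMPLIES p2) IFF ((p3 AND p1) XOR (NOT NOT (p4 XOR p1) IFF (p1 IMPLIES (p5 XOR (p4 OR p3))))) = True IFF False = False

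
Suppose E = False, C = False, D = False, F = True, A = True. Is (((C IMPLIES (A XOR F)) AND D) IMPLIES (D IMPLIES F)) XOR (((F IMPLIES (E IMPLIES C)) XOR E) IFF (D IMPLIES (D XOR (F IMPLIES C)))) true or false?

False

Substituting E=False, C=False, D=False, F=True, A=True:
A XOR F = True XOR True = False
C IMPLIES (A XOR F) = False IMPLIES False = True
(C IMPLIES (A XOR F)) AND D = True AND False = False
D IMPLIES F = False IMPLIES True = True
((C IMPLIES (A XOR F)) AND D) IMPLIES (D IMPLIES F) = False IMPLIES True = True
E IMPLIES C = False IMPLIES False = True
F IMPLIES (E IMPLIES C) = True IMPLIES True = True
(F IMPLIES (E IMPLIES C)) XOR E = True XOR False = True
F IMPLIES C = True IMPLIES False = False
D XOR (F IMPLIES C) = False XOR False = False
D IMPLIES (D XOR (F IMPLIES C)) = False IMPLIES False = True
((F IMPLIES (E IMPLIES C)) XOR E) IFF (D IMPLIES (D XOR (F IMPLIES C))) = True IFF True = True
(((C IMPLIES (A XOR F)) AND D) IMPLIES (D IMPLIES F)) XOR (((F IMPLIES (E IMPLIES C)) XOR E) IFF (D IMPLIES (D XOR (F IMPLIES C)))) = True XOR True = False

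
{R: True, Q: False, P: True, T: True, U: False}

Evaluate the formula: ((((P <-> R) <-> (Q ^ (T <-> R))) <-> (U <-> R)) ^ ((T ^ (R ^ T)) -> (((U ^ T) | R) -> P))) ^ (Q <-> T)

True

P <-> R = True <-> True = True
T <-> R = True <-> True = True
Q ^ (T <-> R) = False ^ True = True
(P <-> R) <-> (Q ^ (T <-> R)) = True <-> True = True
U <-> R = False <-> True = False
((P <-> R) <-> (Q ^ (T <-> R))) <-> (U <-> R) = True <-> False = False
R ^ T = True ^ True = False
T ^ (R ^ T) = True ^ False = True
U ^ T = False ^ True = True
(U ^ T) | R = True | True = True
((U ^ T) | R) -> P = True -> True = True
(T ^ (R ^ T)) -> (((U ^ T) | R) -> P) = True -> True = True
(((P <-> R) <-> (Q ^ (T <-> R))) <-> (U <-> R)) ^ ((T ^ (R ^ T)) -> (((U ^ T) | R) -> P)) = False ^ True = True
Q <-> T = False <-> True = False
((((P <-> R) <-> (Q ^ (T <-> R))) <-> (U <-> R)) ^ ((T ^ (R ^ T)) -> (((U ^ T) | R) -> P))) ^ (Q <-> T) = True ^ False = True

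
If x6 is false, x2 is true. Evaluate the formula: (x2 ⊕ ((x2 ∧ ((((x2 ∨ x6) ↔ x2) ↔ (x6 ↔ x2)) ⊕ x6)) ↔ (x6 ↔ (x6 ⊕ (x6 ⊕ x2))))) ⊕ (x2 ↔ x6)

Substituting x6=False, x2=True:
x2 ∨ x6 = True ∨ False = True
(x2 ∨ x6) ↔ x2 = True ↔ True = True
x6 ↔ x2 = False ↔ True = False
((x2 ∨ x6) ↔ x2) ↔ (x6 ↔ x2) = True ↔ False = False
(((x2 ∨ x6) ↔ x2) ↔ (x6 ↔ x2)) ⊕ x6 = False ⊕ False = False
x2 ∧ ((((x2 ∨ x6) ↔ x2) ↔ (x6 ↔ x2)) ⊕ x6) = True ∧ False = False
x6 ⊕ x2 = False ⊕ True = True
x6 ⊕ (x6 ⊕ x2) = False ⊕ True = True
x6 ↔ (x6 ⊕ (x6 ⊕ x2)) = False ↔ True = False
(x2 ∧ ((((x2 ∨ x6) ↔ x2) ↔ (x6 ↔ x2)) ⊕ x6)) ↔ (x6 ↔ (x6 ⊕ (x6 ⊕ x2))) = False ↔ False = True
x2 ⊕ ((x2 ∧ ((((x2 ∨ x6) ↔ x2) ↔ (x6 ↔ x2)) ⊕ x6)) ↔ (x6 ↔ (x6 ⊕ (x6 ⊕ x2)))) = True ⊕ True = False
x2 ↔ x6 = True ↔ False = False
(x2 ⊕ ((x2 ∧ ((((x2 ∨ x6) ↔ x2) ↔ (x6 ↔ x2)) ⊕ x6)) ↔ (x6 ↔ (x6 ⊕ (x6 ⊕ x2))))) ⊕ (x2 ↔ x6) = False ⊕ False = False

False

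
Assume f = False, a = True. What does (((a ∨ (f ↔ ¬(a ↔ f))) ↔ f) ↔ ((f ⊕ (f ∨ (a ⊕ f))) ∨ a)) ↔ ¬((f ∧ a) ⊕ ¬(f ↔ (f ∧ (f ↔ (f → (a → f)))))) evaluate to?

a ↔ f = True ↔ False = False
¬(a ↔ f) = ¬False = True
f ↔ ¬(a ↔ f) = False ↔ True = False
a ∨ (f ↔ ¬(a ↔ f)) = True ∨ False = True
(a ∨ (f ↔ ¬(a ↔ f))) ↔ f = True ↔ False = False
a ⊕ f = True ⊕ False = True
f ∨ (a ⊕ f) = False ∨ True = True
f ⊕ (f ∨ (a ⊕ f)) = False ⊕ True = True
(f ⊕ (f ∨ (a ⊕ f))) ∨ a = True ∨ True = True
((a ∨ (f ↔ ¬(a ↔ f))) ↔ f) ↔ ((f ⊕ (f ∨ (a ⊕ f))) ∨ a) = False ↔ True = False
f ∧ a = False ∧ True = False
a → f = True → False = False
f → (a → f) = False → False = True
f ↔ (f → (a → f)) = False ↔ True = False
f ∧ (f ↔ (f → (a → f))) = False ∧ False = False
f ↔ (f ∧ (f ↔ (f → (a → f)))) = False ↔ False = True
¬(f ↔ (f ∧ (f ↔ (f → (a → f))))) = ¬True = False
(f ∧ a) ⊕ ¬(f ↔ (f ∧ (f ↔ (f → (a → f))))) = False ⊕ False = False
¬((f ∧ a) ⊕ ¬(f ↔ (f ∧ (f ↔ (f → (a → f)))))) = ¬False = True
(((a ∨ (f ↔ ¬(a ↔ f))) ↔ f) ↔ ((f ⊕ (f ∨ (a ⊕ f))) ∨ a)) ↔ ¬((f ∧ a) ⊕ ¬(f ↔ (f ∧ (f ↔ (f → (a → f)))))) = False ↔ True = False

False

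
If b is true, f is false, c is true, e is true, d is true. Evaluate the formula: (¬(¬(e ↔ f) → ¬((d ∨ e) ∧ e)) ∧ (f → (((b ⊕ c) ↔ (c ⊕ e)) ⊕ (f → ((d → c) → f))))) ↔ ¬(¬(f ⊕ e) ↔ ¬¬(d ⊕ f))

T

e ↔ f = T ↔ F = F
¬(e ↔ f) = ¬F = T
d ∨ e = T ∨ T = T
(d ∨ e) ∧ e = T ∧ T = T
¬((d ∨ e) ∧ e) = ¬T = F
¬(e ↔ f) → ¬((d ∨ e) ∧ e) = T → F = F
¬(¬(e ↔ f) → ¬((d ∨ e) ∧ e)) = ¬F = T
b ⊕ c = T ⊕ T = F
c ⊕ e = T ⊕ T = F
(b ⊕ c) ↔ (c ⊕ e) = F ↔ F = T
d → c = T → T = T
(d → c) → f = T → F = F
f → ((d → c) → f) = F → F = T
((b ⊕ c) ↔ (c ⊕ e)) ⊕ (f → ((d → c) → f)) = T ⊕ T = F
f → (((b ⊕ c) ↔ (c ⊕ e)) ⊕ (f → ((d → c) → f))) = F → F = T
¬(¬(e ↔ f) → ¬((d ∨ e) ∧ e)) ∧ (f → (((b ⊕ c) ↔ (c ⊕ e)) ⊕ (f → ((d → c) → f)))) = T ∧ T = T
f ⊕ e = F ⊕ T = T
¬(f ⊕ e) = ¬T = F
d ⊕ f = T ⊕ F = T
¬(d ⊕ f) = ¬T = F
¬¬(d ⊕ f) = ¬F = T
¬(f ⊕ e) ↔ ¬¬(d ⊕ f) = F ↔ T = F
¬(¬(f ⊕ e) ↔ ¬¬(d ⊕ f)) = ¬F = T
(¬(¬(e ↔ f) → ¬((d ∨ e) ∧ e)) ∧ (f → (((b ⊕ c) ↔ (c ⊕ e)) ⊕ (f → ((d → c) → f))))) ↔ ¬(¬(f ⊕ e) ↔ ¬¬(d ⊕ f)) = T ↔ T = T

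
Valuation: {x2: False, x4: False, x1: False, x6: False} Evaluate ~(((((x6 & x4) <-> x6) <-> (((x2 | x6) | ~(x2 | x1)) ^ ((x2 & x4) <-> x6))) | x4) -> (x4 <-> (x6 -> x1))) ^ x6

False

x6 & x4 = False & False = False
(x6 & x4) <-> x6 = False <-> False = True
x2 | x6 = False | False = False
x2 | x1 = False | False = False
~(x2 | x1) = ~False = True
(x2 | x6) | ~(x2 | x1) = False | True = True
x2 & x4 = False & False = False
(x2 & x4) <-> x6 = False <-> False = True
((x2 | x6) | ~(x2 | x1)) ^ ((x2 & x4) <-> x6) = True ^ True = False
((x6 & x4) <-> x6) <-> (((x2 | x6) | ~(x2 | x1)) ^ ((x2 & x4) <-> x6)) = True <-> False = False
(((x6 & x4) <-> x6) <-> (((x2 | x6) | ~(x2 | x1)) ^ ((x2 & x4) <-> x6))) | x4 = False | False = False
x6 -> x1 = False -> False = True
x4 <-> (x6 -> x1) = False <-> True = False
((((x6 & x4) <-> x6) <-> (((x2 | x6) | ~(x2 | x1)) ^ ((x2 & x4) <-> x6))) | x4) -> (x4 <-> (x6 -> x1)) = False -> False = True
~(((((x6 & x4) <-> x6) <-> (((x2 | x6) | ~(x2 | x1)) ^ ((x2 & x4) <-> x6))) | x4) -> (x4 <-> (x6 -> x1))) = ~True = False
~(((((x6 & x4) <-> x6) <-> (((x2 | x6) | ~(x2 | x1)) ^ ((x2 & x4) <-> x6))) | x4) -> (x4 <-> (x6 -> x1))) ^ x6 = False ^ False = False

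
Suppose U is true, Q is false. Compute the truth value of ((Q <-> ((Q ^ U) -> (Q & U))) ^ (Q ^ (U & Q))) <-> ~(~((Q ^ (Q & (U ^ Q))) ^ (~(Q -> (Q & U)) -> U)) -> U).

False

Q ^ U = False ^ True = True
Q & U = False & True = False
(Q ^ U) -> (Q & U) = True -> False = False
Q <-> ((Q ^ U) -> (Q & U)) = False <-> False = True
U & Q = True & False = False
Q ^ (U & Q) = False ^ False = False
(Q <-> ((Q ^ U) -> (Q & U))) ^ (Q ^ (U & Q)) = True ^ False = True
U ^ Q = True ^ False = True
Q & (U ^ Q) = False & True = False
Q ^ (Q & (U ^ Q)) = False ^ False = False
Q & U = False & True = False
Q -> (Q & U) = False -> False = True
~(Q -> (Q & U)) = ~True = False
~(Q -> (Q & U)) -> U = False -> True = True
(Q ^ (Q & (U ^ Q))) ^ (~(Q -> (Q & U)) -> U) = False ^ True = True
~((Q ^ (Q & (U ^ Q))) ^ (~(Q -> (Q & U)) -> U)) = ~True = False
~((Q ^ (Q & (U ^ Q))) ^ (~(Q -> (Q & U)) -> U)) -> U = False -> True = True
~(~((Q ^ (Q & (U ^ Q))) ^ (~(Q -> (Q & U)) -> U)) -> U) = ~True = False
((Q <-> ((Q ^ U) -> (Q & U))) ^ (Q ^ (U & Q))) <-> ~(~((Q ^ (Q & (U ^ Q))) ^ (~(Q -> (Q & U)) -> U)) -> U) = True <-> False = False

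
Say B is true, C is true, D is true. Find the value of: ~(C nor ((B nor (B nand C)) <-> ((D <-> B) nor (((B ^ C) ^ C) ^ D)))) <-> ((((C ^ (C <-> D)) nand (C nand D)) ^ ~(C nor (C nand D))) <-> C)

F

B nand C = T nand T = F
B nor (B nand C) = T nor F = F
D <-> B = T <-> T = T
B ^ C = T ^ T = F
(B ^ C) ^ C = F ^ T = T
((B ^ C) ^ C) ^ D = T ^ T = F
(D <-> B) nor (((B ^ C) ^ C) ^ D) = T nor F = F
(B nor (B nand C)) <-> ((D <-> B) nor (((B ^ C) ^ C) ^ D)) = F <-> F = T
C nor ((B nor (B nand C)) <-> ((D <-> B) nor (((B ^ C) ^ C) ^ D))) = T nor T = F
~(C nor ((B nor (B nand C)) <-> ((D <-> B) nor (((B ^ C) ^ C) ^ D)))) = ~F = T
C <-> D = T <-> T = T
C ^ (C <-> D) = T ^ T = F
C nand D = T nand T = F
(C ^ (C <-> D)) nand (C nand D) = F nand F = T
C nand D = T nand T = F
C nor (C nand D) = T nor F = F
~(C nor (C nand D)) = ~F = T
((C ^ (C <-> D)) nand (C nand D)) ^ ~(C nor (C nand D)) = T ^ T = F
(((C ^ (C <-> D)) nand (C nand D)) ^ ~(C nor (C nand D))) <-> C = F <-> T = F
~(C nor ((B nor (B nand C)) <-> ((D <-> B) nor (((B ^ C) ^ C) ^ D)))) <-> ((((C ^ (C <-> D)) nand (C nand D)) ^ ~(C nor (C nand D))) <-> C) = T <-> F = F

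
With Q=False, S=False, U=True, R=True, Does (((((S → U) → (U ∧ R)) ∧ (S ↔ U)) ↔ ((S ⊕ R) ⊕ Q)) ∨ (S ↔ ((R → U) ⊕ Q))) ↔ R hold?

False

S → U = False → True = True
U ∧ R = True ∧ True = True
(S → U) → (U ∧ R) = True → True = True
S ↔ U = False ↔ True = False
((S → U) → (U ∧ R)) ∧ (S ↔ U) = True ∧ False = False
S ⊕ R = False ⊕ True = True
(S ⊕ R) ⊕ Q = True ⊕ False = True
(((S → U) → (U ∧ R)) ∧ (S ↔ U)) ↔ ((S ⊕ R) ⊕ Q) = False ↔ True = False
R → U = True → True = True
(R → U) ⊕ Q = True ⊕ False = True
S ↔ ((R → U) ⊕ Q) = False ↔ True = False
((((S → U) → (U ∧ R)) ∧ (S ↔ U)) ↔ ((S ⊕ R) ⊕ Q)) ∨ (S ↔ ((R → U) ⊕ Q)) = False ∨ False = False
(((((S → U) → (U ∧ R)) ∧ (S ↔ U)) ↔ ((S ⊕ R) ⊕ Q)) ∨ (S ↔ ((R → U) ⊕ Q))) ↔ R = False ↔ True = False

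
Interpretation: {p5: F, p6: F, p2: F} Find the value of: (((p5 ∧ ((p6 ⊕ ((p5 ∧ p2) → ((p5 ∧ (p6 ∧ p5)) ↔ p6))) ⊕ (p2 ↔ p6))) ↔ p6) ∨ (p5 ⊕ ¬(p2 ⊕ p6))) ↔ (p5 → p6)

T

p5 ∧ p2 = F ∧ F = F
p6 ∧ p5 = F ∧ F = F
p5 ∧ (p6 ∧ p5) = F ∧ F = F
(p5 ∧ (p6 ∧ p5)) ↔ p6 = F ↔ F = T
(p5 ∧ p2) → ((p5 ∧ (p6 ∧ p5)) ↔ p6) = F → T = T
p6 ⊕ ((p5 ∧ p2) → ((p5 ∧ (p6 ∧ p5)) ↔ p6)) = F ⊕ T = T
p2 ↔ p6 = F ↔ F = T
(p6 ⊕ ((p5 ∧ p2) → ((p5 ∧ (p6 ∧ p5)) ↔ p6))) ⊕ (p2 ↔ p6) = T ⊕ T = F
p5 ∧ ((p6 ⊕ ((p5 ∧ p2) → ((p5 ∧ (p6 ∧ p5)) ↔ p6))) ⊕ (p2 ↔ p6)) = F ∧ F = F
(p5 ∧ ((p6 ⊕ ((p5 ∧ p2) → ((p5 ∧ (p6 ∧ p5)) ↔ p6))) ⊕ (p2 ↔ p6))) ↔ p6 = F ↔ F = T
p2 ⊕ p6 = F ⊕ F = F
¬(p2 ⊕ p6) = ¬F = T
p5 ⊕ ¬(p2 ⊕ p6) = F ⊕ T = T
((p5 ∧ ((p6 ⊕ ((p5 ∧ p2) → ((p5 ∧ (p6 ∧ p5)) ↔ p6))) ⊕ (p2 ↔ p6))) ↔ p6) ∨ (p5 ⊕ ¬(p2 ⊕ p6)) = T ∨ T = T
p5 → p6 = F → F = T
(((p5 ∧ ((p6 ⊕ ((p5 ∧ p2) → ((p5 ∧ (p6 ∧ p5)) ↔ p6))) ⊕ (p2 ↔ p6))) ↔ p6) ∨ (p5 ⊕ ¬(p2 ⊕ p6))) ↔ (p5 → p6) = T ↔ T = T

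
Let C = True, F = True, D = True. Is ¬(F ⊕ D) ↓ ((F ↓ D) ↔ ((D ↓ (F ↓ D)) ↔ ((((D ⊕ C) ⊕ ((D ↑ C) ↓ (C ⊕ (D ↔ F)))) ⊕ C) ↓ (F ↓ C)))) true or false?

False

F ⊕ D = True ⊕ True = False
¬(F ⊕ D) = ¬False = True
F ↓ D = True ↓ True = False
F ↓ D = True ↓ True = False
D ↓ (F ↓ D) = True ↓ False = False
D ⊕ C = True ⊕ True = False
D ↑ C = True ↑ True = False
D ↔ F = True ↔ True = True
C ⊕ (D ↔ F) = True ⊕ True = False
(D ↑ C) ↓ (C ⊕ (D ↔ F)) = False ↓ False = True
(D ⊕ C) ⊕ ((D ↑ C) ↓ (C ⊕ (D ↔ F))) = False ⊕ True = True
((D ⊕ C) ⊕ ((D ↑ C) ↓ (C ⊕ (D ↔ F)))) ⊕ C = True ⊕ True = False
F ↓ C = True ↓ True = False
(((D ⊕ C) ⊕ ((D ↑ C) ↓ (C ⊕ (D ↔ F)))) ⊕ C) ↓ (F ↓ C) = False ↓ False = True
(D ↓ (F ↓ D)) ↔ ((((D ⊕ C) ⊕ ((D ↑ C) ↓ (C ⊕ (D ↔ F)))) ⊕ C) ↓ (F ↓ C)) = False ↔ True = False
(F ↓ D) ↔ ((D ↓ (F ↓ D)) ↔ ((((D ⊕ C) ⊕ ((D ↑ C) ↓ (C ⊕ (D ↔ F)))) ⊕ C) ↓ (F ↓ C))) = False ↔ False = True
¬(F ⊕ D) ↓ ((F ↓ D) ↔ ((D ↓ (F ↓ D)) ↔ ((((D ⊕ C) ⊕ ((D ↑ C) ↓ (C ⊕ (D ↔ F)))) ⊕ C) ↓ (F ↓ C)))) = True ↓ True = False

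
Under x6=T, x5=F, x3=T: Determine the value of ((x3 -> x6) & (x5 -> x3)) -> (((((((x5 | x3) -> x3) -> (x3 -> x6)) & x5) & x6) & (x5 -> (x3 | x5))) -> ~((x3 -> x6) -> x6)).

Substituting x6=T, x5=F, x3=T:
x3 -> x6 = T -> T = T
x5 -> x3 = F -> T = T
(x3 -> x6) & (x5 -> x3) = T & T = T
x5 | x3 = F | T = T
(x5 | x3) -> x3 = T -> T = T
x3 -> x6 = T -> T = T
((x5 | x3) -> x3) -> (x3 -> x6) = T -> T = T
(((x5 | x3) -> x3) -> (x3 -> x6)) & x5 = T & F = F
((((x5 | x3) -> x3) -> (x3 -> x6)) & x5) & x6 = F & T = F
x3 | x5 = T | F = T
x5 -> (x3 | x5) = F -> T = T
(((((x5 | x3) -> x3) -> (x3 -> x6)) & x5) & x6) & (x5 -> (x3 | x5)) = F & T = F
x3 -> x6 = T -> T = T
(x3 -> x6) -> x6 = T -> T = T
~((x3 -> x6) -> x6) = ~T = F
((((((x5 | x3) -> x3) -> (x3 -> x6)) & x5) & x6) & (x5 -> (x3 | x5))) -> ~((x3 -> x6) -> x6) = F -> F = T
((x3 -> x6) & (x5 -> x3)) -> (((((((x5 | x3) -> x3) -> (x3 -> x6)) & x5) & x6) & (x5 -> (x3 | x5))) -> ~((x3 -> x6) -> x6)) = T -> T = T

T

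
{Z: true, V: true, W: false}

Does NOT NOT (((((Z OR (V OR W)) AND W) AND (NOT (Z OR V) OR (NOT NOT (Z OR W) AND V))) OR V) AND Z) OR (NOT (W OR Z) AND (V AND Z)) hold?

Substituting Z=true, V=true, W=false:
V OR W = true OR false = true
Z OR (V OR W) = true OR true = true
(Z OR (V OR W)) AND W = true AND false = false
Z OR V = true OR true = true
NOT (Z OR V) = NOT true = false
Z OR W = true OR false = true
NOT (Z OR W) = NOT true = false
NOT NOT (Z OR W) = NOT false = true
NOT NOT (Z OR W) AND V = true AND true = true
NOT (Z OR V) OR (NOT NOT (Z OR W) AND V) = false OR true = true
((Z OR (V OR W)) AND W) AND (NOT (Z OR V) OR (NOT NOT (Z OR W) AND V)) = false AND true = false
(((Z OR (V OR W)) AND W) AND (NOT (Z OR V) OR (NOT NOT (Z OR W) AND V))) OR V = false OR true = true
((((Z OR (V OR W)) AND W) AND (NOT (Z OR V) OR (NOT NOT (Z OR W) AND V))) OR V) AND Z = true AND true = true
NOT (((((Z OR (V OR W)) AND W) AND (NOT (Z OR V) OR (NOT NOT (Z OR W) AND V))) OR V) AND Z) = NOT true = false
NOT NOT (((((Z OR (V OR W)) AND W) AND (NOT (Z OR V) OR (NOT NOT (Z OR W) AND V))) OR V) AND Z) = NOT false = true
W OR Z = false OR true = true
NOT (W OR Z) = NOT true = false
V AND Z = true AND true = true
NOT (W OR Z) AND (V AND Z) = false AND true = false
NOT NOT (((((Z OR (V OR W)) AND W) AND (NOT (Z OR V) OR (NOT NOT (Z OR W) AND V))) OR V) AND Z) OR (NOT (W OR Z) AND (V AND Z)) = true OR false = true

true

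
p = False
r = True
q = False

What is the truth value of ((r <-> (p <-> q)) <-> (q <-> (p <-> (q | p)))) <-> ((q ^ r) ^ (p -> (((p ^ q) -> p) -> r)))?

p <-> q = False <-> False = True
r <-> (p <-> q) = True <-> True = True
q | p = False | False = False
p <-> (q | p) = False <-> False = True
q <-> (p <-> (q | p)) = False <-> True = False
(r <-> (p <-> q)) <-> (q <-> (p <-> (q | p))) = True <-> False = False
q ^ r = False ^ True = True
p ^ q = False ^ False = False
(p ^ q) -> p = False -> False = True
((p ^ q) -> p) -> r = True -> True = True
p -> (((p ^ q) -> p) -> r) = False -> True = True
(q ^ r) ^ (p -> (((p ^ q) -> p) -> r)) = True ^ True = False
((r <-> (p <-> q)) <-> (q <-> (p <-> (q | p)))) <-> ((q ^ r) ^ (p -> (((p ^ q) -> p) -> r))) = False <-> False = True

True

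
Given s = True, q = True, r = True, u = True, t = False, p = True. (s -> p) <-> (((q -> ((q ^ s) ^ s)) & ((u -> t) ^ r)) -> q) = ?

True

Substituting s=True, q=True, r=True, u=True, t=False, p=True:
s -> p = True -> True = True
q ^ s = True ^ True = False
(q ^ s) ^ s = False ^ True = True
q -> ((q ^ s) ^ s) = True -> True = True
u -> t = True -> False = False
(u -> t) ^ r = False ^ True = True
(q -> ((q ^ s) ^ s)) & ((u -> t) ^ r) = True & True = True
((q -> ((q ^ s) ^ s)) & ((u -> t) ^ r)) -> q = True -> True = True
(s -> p) <-> (((q -> ((q ^ s) ^ s)) & ((u -> t) ^ r)) -> q) = True <-> True = True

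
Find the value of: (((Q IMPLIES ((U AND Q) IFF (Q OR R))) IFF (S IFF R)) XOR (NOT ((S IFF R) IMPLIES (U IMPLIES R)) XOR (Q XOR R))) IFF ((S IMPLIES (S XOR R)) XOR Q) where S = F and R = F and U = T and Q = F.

U AND Q = T AND F = F
Q OR R = F OR F = F
(U AND Q) IFF (Q OR R) = F IFF F = T
Q IMPLIES ((U AND Q) IFF (Q OR R)) = F IMPLIES T = T
S IFF R = F IFF F = T
(Q IMPLIES ((U AND Q) IFF (Q OR R))) IFF (S IFF R) = T IFF T = T
S IFF R = F IFF F = T
U IMPLIES R = T IMPLIES F = F
(S IFF R) IMPLIES (U IMPLIES R) = T IMPLIES F = F
NOT ((S IFF R) IMPLIES (U IMPLIES R)) = NOT F = T
Q XOR R = F XOR F = F
NOT ((S IFF R) IMPLIES (U IMPLIES R)) XOR (Q XOR R) = T XOR F = T
((Q IMPLIES ((U AND Q) IFF (Q OR R))) IFF (S IFF R)) XOR (NOT ((S IFF R) IMPLIES (U IMPLIES R)) XOR (Q XOR R)) = T XOR T = F
S XOR R = F XOR F = F
S IMPLIES (S XOR R) = F IMPLIES F = T
(S IMPLIES (S XOR R)) XOR Q = T XOR F = T
(((Q IMPLIES ((U AND Q) IFF (Q OR R))) IFF (S IFF R)) XOR (NOT ((S IFF R) IMPLIES (U IMPLIES R)) XOR (Q XOR R))) IFF ((S IMPLIES (S XOR R)) XOR Q) = F IFF T = F

F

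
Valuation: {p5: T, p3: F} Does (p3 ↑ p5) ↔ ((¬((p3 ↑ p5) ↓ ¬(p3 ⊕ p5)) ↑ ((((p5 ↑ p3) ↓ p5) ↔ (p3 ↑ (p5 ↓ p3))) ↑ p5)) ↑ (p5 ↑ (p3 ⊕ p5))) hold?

p3 ↑ p5 = F ↑ T = T
p3 ↑ p5 = F ↑ T = T
p3 ⊕ p5 = F ⊕ T = T
¬(p3 ⊕ p5) = ¬T = F
(p3 ↑ p5) ↓ ¬(p3 ⊕ p5) = T ↓ F = F
¬((p3 ↑ p5) ↓ ¬(p3 ⊕ p5)) = ¬F = T
p5 ↑ p3 = T ↑ F = T
(p5 ↑ p3) ↓ p5 = T ↓ T = F
p5 ↓ p3 = T ↓ F = F
p3 ↑ (p5 ↓ p3) = F ↑ F = T
((p5 ↑ p3) ↓ p5) ↔ (p3 ↑ (p5 ↓ p3)) = F ↔ T = F
(((p5 ↑ p3) ↓ p5) ↔ (p3 ↑ (p5 ↓ p3))) ↑ p5 = F ↑ T = T
¬((p3 ↑ p5) ↓ ¬(p3 ⊕ p5)) ↑ ((((p5 ↑ p3) ↓ p5) ↔ (p3 ↑ (p5 ↓ p3))) ↑ p5) = T ↑ T = F
p3 ⊕ p5 = F ⊕ T = T
p5 ↑ (p3 ⊕ p5) = T ↑ T = F
(¬((p3 ↑ p5) ↓ ¬(p3 ⊕ p5)) ↑ ((((p5 ↑ p3) ↓ p5) ↔ (p3 ↑ (p5 ↓ p3))) ↑ p5)) ↑ (p5 ↑ (p3 ⊕ p5)) = F ↑ F = T
(p3 ↑ p5) ↔ ((¬((p3 ↑ p5) ↓ ¬(p3 ⊕ p5)) ↑ ((((p5 ↑ p3) ↓ p5) ↔ (p3 ↑ (p5 ↓ p3))) ↑ p5)) ↑ (p5 ↑ (p3 ⊕ p5))) = T ↔ T = T

T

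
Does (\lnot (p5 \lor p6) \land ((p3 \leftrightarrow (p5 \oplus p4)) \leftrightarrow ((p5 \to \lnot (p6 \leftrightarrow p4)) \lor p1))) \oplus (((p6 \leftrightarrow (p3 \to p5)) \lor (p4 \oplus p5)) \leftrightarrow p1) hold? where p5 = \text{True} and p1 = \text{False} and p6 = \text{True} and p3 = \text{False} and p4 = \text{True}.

\text{False}

p5 \lor p6 = \text{True} \lor \text{True} = \text{True}
\lnot (p5 \lor p6) = \lnot \text{True} = \text{False}
p5 \oplus p4 = \text{True} \oplus \text{True} = \text{False}
p3 \leftrightarrow (p5 \oplus p4) = \text{False} \leftrightarrow \text{False} = \text{True}
p6 \leftrightarrow p4 = \text{True} \leftrightarrow \text{True} = \text{True}
\lnot (p6 \leftrightarrow p4) = \lnot \text{True} = \text{False}
p5 \to \lnot (p6 \leftrightarrow p4) = \text{True} \to \text{False} = \text{False}
(p5 \to \lnot (p6 \leftrightarrow p4)) \lor p1 = \text{False} \lor \text{False} = \text{False}
(p3 \leftrightarrow (p5 \oplus p4)) \leftrightarrow ((p5 \to \lnot (p6 \leftrightarrow p4)) \lor p1) = \text{True} \leftrightarrow \text{False} = \text{False}
\lnot (p5 \lor p6) \land ((p3 \leftrightarrow (p5 \oplus p4)) \leftrightarrow ((p5 \to \lnot (p6 \leftrightarrow p4)) \lor p1)) = \text{False} \land \text{False} = \text{False}
p3 \to p5 = \text{False} \to \text{True} = \text{True}
p6 \leftrightarrow (p3 \to p5) = \text{True} \leftrightarrow \text{True} = \text{True}
p4 \oplus p5 = \text{True} \oplus \text{True} = \text{False}
(p6 \leftrightarrow (p3 \to p5)) \lor (p4 \oplus p5) = \text{True} \lor \text{False} = \text{True}
((p6 \leftrightarrow (p3 \to p5)) \lor (p4 \oplus p5)) \leftrightarrow p1 = \text{True} \leftrightarrow \text{False} = \text{False}
(\lnot (p5 \lor p6) \land ((p3 \leftrightarrow (p5 \oplus p4)) \leftrightarrow ((p5 \to \lnot (p6 \leftrightarrow p4)) \lor p1))) \oplus (((p6 \leftrightarrow (p3 \to p5)) \lor (p4 \oplus p5)) \leftrightarrow p1) = \text{False} \oplus \text{False} = \text{False}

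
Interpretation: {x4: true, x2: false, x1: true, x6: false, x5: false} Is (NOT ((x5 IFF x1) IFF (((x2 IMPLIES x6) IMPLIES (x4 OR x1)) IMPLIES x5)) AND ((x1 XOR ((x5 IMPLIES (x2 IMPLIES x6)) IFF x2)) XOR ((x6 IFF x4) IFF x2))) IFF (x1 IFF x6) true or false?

x5 IFF x1 = false IFF true = false
x2 IMPLIES x6 = false IMPLIES false = true
x4 OR x1 = true OR true = true
(x2 IMPLIES x6) IMPLIES (x4 OR x1) = true IMPLIES true = true
((x2 IMPLIES x6) IMPLIES (x4 OR x1)) IMPLIES x5 = true IMPLIES false = false
(x5 IFF x1) IFF (((x2 IMPLIES x6) IMPLIES (x4 OR x1)) IMPLIES x5) = false IFF false = true
NOT ((x5 IFF x1) IFF (((x2 IMPLIES x6) IMPLIES (x4 OR x1)) IMPLIES x5)) = NOT true = false
x2 IMPLIES x6 = false IMPLIES false = true
x5 IMPLIES (x2 IMPLIES x6) = false IMPLIES true = true
(x5 IMPLIES (x2 IMPLIES x6)) IFF x2 = true IFF false = false
x1 XOR ((x5 IMPLIES (x2 IMPLIES x6)) IFF x2) = true XOR false = true
x6 IFF x4 = false IFF true = false
(x6 IFF x4) IFF x2 = false IFF false = true
(x1 XOR ((x5 IMPLIES (x2 IMPLIES x6)) IFF x2)) XOR ((x6 IFF x4) IFF x2) = true XOR true = false
NOT ((x5 IFF x1) IFF (((x2 IMPLIES x6) IMPLIES (x4 OR x1)) IMPLIES x5)) AND ((x1 XOR ((x5 IMPLIES (x2 IMPLIES x6)) IFF x2)) XOR ((x6 IFF x4) IFF x2)) = false AND false = false
x1 IFF x6 = true IFF false = false
(NOT ((x5 IFF x1) IFF (((x2 IMPLIES x6) IMPLIES (x4 OR x1)) IMPLIES x5)) AND ((x1 XOR ((x5 IMPLIES (x2 IMPLIES x6)) IFF x2)) XOR ((x6 IFF x4) IFF x2))) IFF (x1 IFF x6) = false IFF false = true

true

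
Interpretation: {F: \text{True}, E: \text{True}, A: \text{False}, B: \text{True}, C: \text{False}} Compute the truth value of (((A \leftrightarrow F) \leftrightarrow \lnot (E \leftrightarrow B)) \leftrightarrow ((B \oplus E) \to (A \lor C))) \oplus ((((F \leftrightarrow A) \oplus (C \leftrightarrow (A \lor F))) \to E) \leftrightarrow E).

Substituting F=\text{True}, E=\text{True}, A=\text{False}, B=\text{True}, C=\text{False}:
A \leftrightarrow F = \text{False} \leftrightarrow \text{True} = \text{False}
E \leftrightarrow B = \text{True} \leftrightarrow \text{True} = \text{True}
\lnot (E \leftrightarrow B) = \lnot \text{True} = \text{False}
(A \leftrightarrow F) \leftrightarrow \lnot (E \leftrightarrow B) = \text{False} \leftrightarrow \text{False} = \text{True}
B \oplus E = \text{True} \oplus \text{True} = \text{False}
A \lor C = \text{False} \lor \text{False} = \text{False}
(B \oplus E) \to (A \lor C) = \text{False} \to \text{False} = \text{True}
((A \leftrightarrow F) \leftrightarrow \lnot (E \leftrightarrow B)) \leftrightarrow ((B \oplus E) \to (A \lor C)) = \text{True} \leftrightarrow \text{True} = \text{True}
F \leftrightarrow A = \text{True} \leftrightarrow \text{False} = \text{False}
A \lor F = \text{False} \lor \text{True} = \text{True}
C \leftrightarrow (A \lor F) = \text{False} \leftrightarrow \text{True} = \text{False}
(F \leftrightarrow A) \oplus (C \leftrightarrow (A \lor F)) = \text{False} \oplus \text{False} = \text{False}
((F \leftrightarrow A) \oplus (C \leftrightarrow (A \lor F))) \to E = \text{False} \to \text{True} = \text{True}
(((F \leftrightarrow A) \oplus (C \leftrightarrow (A \lor F))) \to E) \leftrightarrow E = \text{True} \leftrightarrow \text{True} = \text{True}
(((A \leftrightarrow F) \leftrightarrow \lnot (E \leftrightarrow B)) \leftrightarrow ((B \oplus E) \to (A \lor C))) \oplus ((((F \leftrightarrow A) \oplus (C \leftrightarrow (A \lor F))) \to E) \leftrightarrow E) = \text{True} \oplus \text{True} = \text{False}

\text{False}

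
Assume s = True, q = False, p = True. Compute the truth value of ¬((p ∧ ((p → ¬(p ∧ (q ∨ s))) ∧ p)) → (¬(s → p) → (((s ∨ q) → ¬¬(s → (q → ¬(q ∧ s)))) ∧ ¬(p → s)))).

False

q ∨ s = False ∨ True = True
p ∧ (q ∨ s) = True ∧ True = True
¬(p ∧ (q ∨ s)) = ¬True = False
p → ¬(p ∧ (q ∨ s)) = True → False = False
(p → ¬(p ∧ (q ∨ s))) ∧ p = False ∧ True = False
p ∧ ((p → ¬(p ∧ (q ∨ s))) ∧ p) = True ∧ False = False
s → p = True → True = True
¬(s → p) = ¬True = False
s ∨ q = True ∨ False = True
q ∧ s = False ∧ True = False
¬(q ∧ s) = ¬False = True
q → ¬(q ∧ s) = False → True = True
s → (q → ¬(q ∧ s)) = True → True = True
¬(s → (q → ¬(q ∧ s))) = ¬True = False
¬¬(s → (q → ¬(q ∧ s))) = ¬False = True
(s ∨ q) → ¬¬(s → (q → ¬(q ∧ s))) = True → True = True
p → s = True → True = True
¬(p → s) = ¬True = False
((s ∨ q) → ¬¬(s → (q → ¬(q ∧ s)))) ∧ ¬(p → s) = True ∧ False = False
¬(s → p) → (((s ∨ q) → ¬¬(s → (q → ¬(q ∧ s)))) ∧ ¬(p → s)) = False → False = True
(p ∧ ((p → ¬(p ∧ (q ∨ s))) ∧ p)) → (¬(s → p) → (((s ∨ q) → ¬¬(s → (q → ¬(q ∧ s)))) ∧ ¬(p → s))) = False → True = True
¬((p ∧ ((p → ¬(p ∧ (q ∨ s))) ∧ p)) → (¬(s → p) → (((s ∨ q) → ¬¬(s → (q → ¬(q ∧ s)))) ∧ ¬(p → s)))) = ¬True = False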